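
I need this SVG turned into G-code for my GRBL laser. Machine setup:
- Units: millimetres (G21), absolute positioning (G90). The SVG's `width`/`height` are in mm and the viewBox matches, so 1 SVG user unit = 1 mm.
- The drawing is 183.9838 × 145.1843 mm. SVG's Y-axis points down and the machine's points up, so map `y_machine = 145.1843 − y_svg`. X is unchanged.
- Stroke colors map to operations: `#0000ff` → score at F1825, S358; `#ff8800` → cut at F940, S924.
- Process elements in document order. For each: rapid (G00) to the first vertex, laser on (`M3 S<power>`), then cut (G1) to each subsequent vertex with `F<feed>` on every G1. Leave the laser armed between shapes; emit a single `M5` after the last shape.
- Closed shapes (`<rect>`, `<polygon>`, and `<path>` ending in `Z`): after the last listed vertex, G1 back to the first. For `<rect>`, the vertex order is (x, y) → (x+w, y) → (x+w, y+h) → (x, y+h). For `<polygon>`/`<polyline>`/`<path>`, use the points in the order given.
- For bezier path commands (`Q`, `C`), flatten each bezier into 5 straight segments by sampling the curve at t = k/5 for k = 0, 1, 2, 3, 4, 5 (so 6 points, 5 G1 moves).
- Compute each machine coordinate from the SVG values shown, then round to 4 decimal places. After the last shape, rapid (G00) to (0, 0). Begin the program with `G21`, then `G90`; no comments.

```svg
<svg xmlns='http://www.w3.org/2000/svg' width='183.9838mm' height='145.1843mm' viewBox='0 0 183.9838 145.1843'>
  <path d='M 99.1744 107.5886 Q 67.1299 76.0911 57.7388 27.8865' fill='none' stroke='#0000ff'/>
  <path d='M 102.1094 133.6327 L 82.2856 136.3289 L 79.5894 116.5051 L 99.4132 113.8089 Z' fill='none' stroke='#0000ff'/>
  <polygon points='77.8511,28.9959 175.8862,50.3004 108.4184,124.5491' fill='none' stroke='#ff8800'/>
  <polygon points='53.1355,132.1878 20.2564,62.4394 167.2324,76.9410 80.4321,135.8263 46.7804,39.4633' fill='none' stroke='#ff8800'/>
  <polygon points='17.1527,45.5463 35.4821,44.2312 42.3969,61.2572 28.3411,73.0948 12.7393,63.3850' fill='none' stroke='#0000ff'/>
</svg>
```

Since the viewBox matches the mm dimensions, user units are millimetres directly. The only transform is the Y-flip y_m = 145.1843 − y_svg.

Shape 1 is a quadratic bezier drawn with `<path>`. Its stroke #0000ff means score at S358, F1825. After flipping Y the toolpath is (99.1744,37.5957) → (87.2627,50.8630) → (77.1633,65.4668) → (68.8762,81.4073) → (62.4014,98.6842) → (57.7388,117.2978).

Shape 2 is a regular polygon drawn with `<path>`. Its stroke #0000ff means score at S358, F1825. After flipping Y the toolpath is (102.1094,11.5516) → (82.2856,8.8554) → (79.5894,28.6792) → (99.4132,31.3754) → (102.1094,11.5516), returning to the start.

Shape 3 is a regular polygon drawn with `<polygon>`. Its stroke #ff8800 means cut at S924, F940. After flipping Y the toolpath is (77.8511,116.1884) → (175.8862,94.8839) → (108.4184,20.6352) → (77.8511,116.1884), returning to the start.

Shape 4 is a closed polygon drawn with `<polygon>`. Its stroke #ff8800 means cut at S924, F940. After flipping Y the toolpath is (53.1355,12.9965) → (20.2564,82.7449) → (167.2324,68.2433) → (80.4321,9.3580) → (46.7804,105.7210) → (53.1355,12.9965), returning to the start.

Shape 5 is a regular polygon drawn with `<polygon>`. Its stroke #0000ff means score at S358, F1825. After flipping Y the toolpath is (17.1527,99.6380) → (35.4821,100.9531) → (42.3969,83.9271) → (28.3411,72.0895) → (12.7393,81.7993) → (17.1527,99.6380), returning to the start.

G21
G90
G00 X99.1744 Y37.5957
M3 S358
G1 X87.2627 Y50.8630 F1825
G1 X77.1633 Y65.4668 F1825
G1 X68.8762 Y81.4073 F1825
G1 X62.4014 Y98.6842 F1825
G1 X57.7388 Y117.2978 F1825
G00 X102.1094 Y11.5516
M3 S358
G1 X82.2856 Y8.8554 F1825
G1 X79.5894 Y28.6792 F1825
G1 X99.4132 Y31.3754 F1825
G1 X102.1094 Y11.5516 F1825
G00 X77.8511 Y116.1884
M3 S924
G1 X175.8862 Y94.8839 F940
G1 X108.4184 Y20.6352 F940
G1 X77.8511 Y116.1884 F940
G00 X53.1355 Y12.9965
M3 S924
G1 X20.2564 Y82.7449 F940
G1 X167.2324 Y68.2433 F940
G1 X80.4321 Y9.3580 F940
G1 X46.7804 Y105.7210 F940
G1 X53.1355 Y12.9965 F940
G00 X17.1527 Y99.6380
M3 S358
G1 X35.4821 Y100.9531 F1825
G1 X42.3969 Y83.9271 F1825
G1 X28.3411 Y72.0895 F1825
G1 X12.7393 Y81.7993 F1825
G1 X17.1527 Y99.6380 F1825
M5
G00 X0.0000 Y0.0000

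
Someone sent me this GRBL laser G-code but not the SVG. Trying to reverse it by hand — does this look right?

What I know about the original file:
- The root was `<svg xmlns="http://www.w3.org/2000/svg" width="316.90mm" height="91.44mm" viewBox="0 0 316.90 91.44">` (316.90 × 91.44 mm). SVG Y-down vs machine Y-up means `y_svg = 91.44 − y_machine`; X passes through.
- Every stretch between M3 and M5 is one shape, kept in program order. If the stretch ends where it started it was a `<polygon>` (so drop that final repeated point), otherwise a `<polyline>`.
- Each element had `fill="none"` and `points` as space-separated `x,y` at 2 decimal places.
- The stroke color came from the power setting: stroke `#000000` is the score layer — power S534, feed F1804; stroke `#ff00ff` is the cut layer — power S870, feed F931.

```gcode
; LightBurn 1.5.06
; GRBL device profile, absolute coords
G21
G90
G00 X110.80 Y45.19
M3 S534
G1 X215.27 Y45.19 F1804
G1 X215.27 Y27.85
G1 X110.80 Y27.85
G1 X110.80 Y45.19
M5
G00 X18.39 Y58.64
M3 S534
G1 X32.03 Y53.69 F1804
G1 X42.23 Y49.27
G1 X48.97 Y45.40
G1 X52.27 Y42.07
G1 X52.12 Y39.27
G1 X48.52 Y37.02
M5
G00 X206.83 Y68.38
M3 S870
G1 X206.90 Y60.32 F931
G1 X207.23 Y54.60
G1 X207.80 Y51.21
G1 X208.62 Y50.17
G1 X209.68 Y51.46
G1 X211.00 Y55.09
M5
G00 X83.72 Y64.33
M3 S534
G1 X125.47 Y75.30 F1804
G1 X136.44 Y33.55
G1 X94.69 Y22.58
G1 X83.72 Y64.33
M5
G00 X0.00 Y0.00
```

<svg xmlns="http://www.w3.org/2000/svg" width="316.90mm" height="91.44mm" viewBox="0 0 316.90 91.44">
  <polygon points="110.80,46.25 215.27,46.25 215.27,63.59 110.80,63.59" fill="none" stroke="#000000"/>
  <polyline points="18.39,32.80 32.03,37.75 42.23,42.17 48.97,46.04 52.27,49.37 52.12,52.17 48.52,54.42" fill="none" stroke="#000000"/>
  <polyline points="206.83,23.06 206.90,31.12 207.23,36.84 207.80,40.23 208.62,41.27 209.68,39.98 211.00,36.35" fill="none" stroke="#ff00ff"/>
  <polygon points="83.72,27.11 125.47,16.14 136.44,57.89 94.69,68.86" fill="none" stroke="#000000"/>
</svg>

Each laser-on run becomes one SVG element. Flip Y back into SVG space with y_svg = 91.44 − y_machine.

Run 1: the run's S534 means `#000000` (score). The run returns to its start, so emit a `<polygon>` with points (Y-flipped): 110.80,46.25 215.27,46.25 215.27,63.59 110.80,63.59.

Run 2: the run's S534 means `#000000` (score). The run is open, so emit a `<polyline>` with points (Y-flipped): 18.39,32.80 32.03,37.75 42.23,42.17 48.97,46.04 52.27,49.37 52.12,52.17 48.52,54.42.

Run 3: the run's S870 means `#ff00ff` (cut). The run is open, so emit a `<polyline>` with points (Y-flipped): 206.83,23.06 206.90,31.12 207.23,36.84 207.80,40.23 208.62,41.27 209.68,39.98 211.00,36.35.

Run 4: S534 ⇒ score layer `#000000`. The run returns to its start, so emit a `<polygon>` with points (Y-flipped): 83.72,27.11 125.47,16.14 136.44,57.89 94.69,68.86.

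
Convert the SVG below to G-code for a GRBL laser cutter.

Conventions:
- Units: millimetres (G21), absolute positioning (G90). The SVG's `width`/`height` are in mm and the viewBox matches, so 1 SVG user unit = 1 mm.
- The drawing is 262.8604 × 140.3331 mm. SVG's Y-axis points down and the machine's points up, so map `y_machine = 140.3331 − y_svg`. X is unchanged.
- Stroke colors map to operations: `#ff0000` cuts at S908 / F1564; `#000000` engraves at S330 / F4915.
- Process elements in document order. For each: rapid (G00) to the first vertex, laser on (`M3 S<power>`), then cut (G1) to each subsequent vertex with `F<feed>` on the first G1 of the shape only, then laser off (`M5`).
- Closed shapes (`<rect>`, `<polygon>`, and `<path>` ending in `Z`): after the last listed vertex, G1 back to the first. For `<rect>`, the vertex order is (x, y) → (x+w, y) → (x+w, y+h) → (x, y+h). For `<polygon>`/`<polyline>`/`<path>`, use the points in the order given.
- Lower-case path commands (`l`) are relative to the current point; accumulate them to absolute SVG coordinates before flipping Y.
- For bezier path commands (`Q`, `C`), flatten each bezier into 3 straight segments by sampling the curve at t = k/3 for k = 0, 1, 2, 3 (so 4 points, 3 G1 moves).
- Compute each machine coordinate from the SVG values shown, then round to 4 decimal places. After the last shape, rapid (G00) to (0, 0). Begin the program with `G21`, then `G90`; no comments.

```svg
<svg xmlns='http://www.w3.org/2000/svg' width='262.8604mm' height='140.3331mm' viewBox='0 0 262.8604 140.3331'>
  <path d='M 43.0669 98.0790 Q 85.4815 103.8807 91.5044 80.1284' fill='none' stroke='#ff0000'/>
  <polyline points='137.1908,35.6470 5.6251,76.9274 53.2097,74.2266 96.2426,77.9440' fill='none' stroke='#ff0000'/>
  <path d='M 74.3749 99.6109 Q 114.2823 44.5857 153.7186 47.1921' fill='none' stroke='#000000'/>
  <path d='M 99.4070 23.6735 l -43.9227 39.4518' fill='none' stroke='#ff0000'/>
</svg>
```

G21
G90
G00 X43.0669 Y42.2541
M3 S908
G1 X67.2998 Y41.6701 F1564
G1 X83.4456 Y47.6536
G1 X91.5044 Y60.2047
M5
G00 X137.1908 Y104.6861
M3 S908
G1 X5.6251 Y63.4057 F1564
G1 X53.2097 Y66.1065
G1 X96.2426 Y62.3891
M5
G00 X74.3749 Y40.7222
M3 S330
G1 X100.9275 Y71.0022 F4915
G1 X127.3754 Y88.4751
G1 X153.7186 Y93.1410
M5
G00 X99.4070 Y116.6596
M3 S908
G1 X55.4843 Y77.2078 F1564
M5
G00 X0.0000 Y0.0000

1 u = 1 mm; y_m = 140.3331 − y.

[1] `<path>` quadratic bezier, #ff0000→cut S908 F1564: (43.0669,42.2541) → (67.2998,41.6701) → (83.4456,47.6536) → (91.5044,60.2047)

[2] `<polyline>` open polyline, #ff0000→cut S908 F1564: (137.1908,104.6861) → (5.6251,63.4057) → (53.2097,66.1065) → (96.2426,62.3891)

[3] `<path>` quadratic bezier, #000000→engrave S330 F4915: (74.3749,40.7222) → (100.9275,71.0022) → (127.3754,88.4751) → (153.7186,93.1410)

[4] `<path>` line segment, #ff0000→cut S908 F1564: (99.4070,116.6596) → (55.4843,77.2078)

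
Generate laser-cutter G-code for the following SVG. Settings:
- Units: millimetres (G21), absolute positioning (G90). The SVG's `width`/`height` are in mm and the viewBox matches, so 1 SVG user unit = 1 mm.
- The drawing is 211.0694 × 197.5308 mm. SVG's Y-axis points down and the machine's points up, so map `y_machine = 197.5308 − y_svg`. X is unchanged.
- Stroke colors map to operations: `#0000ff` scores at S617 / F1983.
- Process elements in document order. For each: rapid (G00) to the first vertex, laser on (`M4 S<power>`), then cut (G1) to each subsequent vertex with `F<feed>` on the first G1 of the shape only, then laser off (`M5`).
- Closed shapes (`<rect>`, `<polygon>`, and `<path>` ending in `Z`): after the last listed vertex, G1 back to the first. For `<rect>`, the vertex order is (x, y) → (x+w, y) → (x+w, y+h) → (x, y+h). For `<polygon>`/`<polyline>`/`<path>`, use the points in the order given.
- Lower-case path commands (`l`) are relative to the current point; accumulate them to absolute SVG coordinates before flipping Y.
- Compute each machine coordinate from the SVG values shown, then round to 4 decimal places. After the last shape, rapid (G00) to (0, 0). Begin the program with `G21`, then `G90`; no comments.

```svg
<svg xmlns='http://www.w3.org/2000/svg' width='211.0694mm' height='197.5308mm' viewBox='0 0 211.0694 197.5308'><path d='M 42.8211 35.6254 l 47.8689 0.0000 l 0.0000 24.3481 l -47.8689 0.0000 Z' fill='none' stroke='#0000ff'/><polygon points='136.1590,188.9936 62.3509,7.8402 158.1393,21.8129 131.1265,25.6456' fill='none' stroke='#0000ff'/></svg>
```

Since the viewBox matches the mm dimensions, user units are millimetres directly. The only transform is the Y-flip y_m = 197.5308 − y_svg.

Shape 1 is a rectangle drawn with `<path>`. Its stroke #0000ff means score at S617, F1983. After flipping Y the toolpath is (42.8211,161.9054) → (90.6900,161.9054) → (90.6900,137.5573) → (42.8211,137.5573) → (42.8211,161.9054), returning to the start.

Shape 2 is a closed polygon drawn with `<polygon>`. Its stroke #0000ff means score at S617, F1983. After flipping Y the toolpath is (136.1590,8.5372) → (62.3509,189.6906) → (158.1393,175.7179) → (131.1265,171.8852) → (136.1590,8.5372), returning to the start.

G21
G90
G00 X42.8211 Y161.9054
M4 S617
G1 X90.6900 Y161.9054 F1983
G1 X90.6900 Y137.5573
G1 X42.8211 Y137.5573
G1 X42.8211 Y161.9054
M5
G00 X136.1590 Y8.5372
M4 S617
G1 X62.3509 Y189.6906 F1983
G1 X158.1393 Y175.7179
G1 X131.1265 Y171.8852
G1 X136.1590 Y8.5372
M5
G00 X0.0000 Y0.0000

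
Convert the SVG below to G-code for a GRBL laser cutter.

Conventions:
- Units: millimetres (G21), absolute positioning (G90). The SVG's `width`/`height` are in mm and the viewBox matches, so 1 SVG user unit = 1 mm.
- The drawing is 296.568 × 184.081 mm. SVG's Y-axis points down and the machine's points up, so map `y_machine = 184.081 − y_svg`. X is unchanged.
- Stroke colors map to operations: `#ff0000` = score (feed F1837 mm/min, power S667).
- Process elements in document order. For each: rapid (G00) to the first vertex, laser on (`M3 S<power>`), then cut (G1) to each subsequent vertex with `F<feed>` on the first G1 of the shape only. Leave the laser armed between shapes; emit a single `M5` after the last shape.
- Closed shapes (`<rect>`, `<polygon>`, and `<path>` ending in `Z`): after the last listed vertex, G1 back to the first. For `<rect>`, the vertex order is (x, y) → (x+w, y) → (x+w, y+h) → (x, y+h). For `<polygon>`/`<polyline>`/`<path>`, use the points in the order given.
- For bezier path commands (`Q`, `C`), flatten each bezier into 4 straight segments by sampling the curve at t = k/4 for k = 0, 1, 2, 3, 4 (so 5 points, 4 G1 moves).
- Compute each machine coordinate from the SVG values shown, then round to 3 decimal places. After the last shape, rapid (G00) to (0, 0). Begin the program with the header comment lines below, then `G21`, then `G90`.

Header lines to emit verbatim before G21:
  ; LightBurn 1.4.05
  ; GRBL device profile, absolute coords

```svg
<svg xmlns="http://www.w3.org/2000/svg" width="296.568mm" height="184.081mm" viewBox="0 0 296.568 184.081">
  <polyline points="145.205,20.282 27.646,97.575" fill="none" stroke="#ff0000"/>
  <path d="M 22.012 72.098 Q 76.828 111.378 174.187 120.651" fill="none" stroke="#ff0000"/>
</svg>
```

; LightBurn 1.4.05
; GRBL device profile, absolute coords
G21
G90
G00 X145.205 Y163.799
M3 S667
G1 X27.646 Y86.506 F1837
G00 X22.012 Y111.983
M3 S667
G1 X52.079 Y94.218 F1837
G1 X87.464 Y80.205
G1 X128.166 Y69.942
G1 X174.187 Y63.430
M5
G00 X0.000 Y0.000

viewBox `0 0 296.568 184.081` with mm width/height → 1 unit = 1 mm. Flip: y_m = 184.081 − y_svg.

**Shape 1** — `<polyline>` line segment, stroke `#ff0000` → score (S667, F1837). Machine vertices: (145.205,163.799) → (27.646,86.506). Open path.

**Shape 2** — `<path>` quadratic bezier, stroke `#ff0000` → score (S667, F1837). Control points (SVG): P0=(22.012,72.098), P1=(76.828,111.378), P2=(174.187,120.651); sampled at t=k/4. Machine vertices: (22.012,111.983) → (52.079,94.218) → (87.464,80.205) → (128.166,69.942) → (174.187,63.430). Open path.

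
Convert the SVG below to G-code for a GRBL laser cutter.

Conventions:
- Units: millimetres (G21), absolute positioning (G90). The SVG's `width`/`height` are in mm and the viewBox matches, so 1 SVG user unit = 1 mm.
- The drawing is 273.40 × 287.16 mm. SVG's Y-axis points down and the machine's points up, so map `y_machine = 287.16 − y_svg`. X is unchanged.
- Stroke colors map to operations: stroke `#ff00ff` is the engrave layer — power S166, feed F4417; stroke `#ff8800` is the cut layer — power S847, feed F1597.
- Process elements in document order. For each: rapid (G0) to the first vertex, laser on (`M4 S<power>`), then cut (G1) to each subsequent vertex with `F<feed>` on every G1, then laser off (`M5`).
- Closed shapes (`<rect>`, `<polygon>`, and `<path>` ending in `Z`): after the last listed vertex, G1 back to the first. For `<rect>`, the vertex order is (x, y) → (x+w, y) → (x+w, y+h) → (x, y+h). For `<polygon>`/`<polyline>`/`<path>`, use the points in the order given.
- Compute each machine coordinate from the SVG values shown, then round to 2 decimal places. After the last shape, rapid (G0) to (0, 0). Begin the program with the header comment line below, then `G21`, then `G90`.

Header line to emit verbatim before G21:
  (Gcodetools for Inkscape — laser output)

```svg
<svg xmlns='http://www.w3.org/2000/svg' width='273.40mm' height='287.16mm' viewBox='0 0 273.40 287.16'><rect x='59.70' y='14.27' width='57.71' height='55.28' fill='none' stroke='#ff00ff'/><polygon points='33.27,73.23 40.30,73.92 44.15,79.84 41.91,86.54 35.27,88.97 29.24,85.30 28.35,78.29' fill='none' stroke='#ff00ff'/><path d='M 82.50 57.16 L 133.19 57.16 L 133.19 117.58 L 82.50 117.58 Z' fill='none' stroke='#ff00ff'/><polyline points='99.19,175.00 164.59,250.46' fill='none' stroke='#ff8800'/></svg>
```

(Gcodetools for Inkscape — laser output)
G21
G90
G0 X59.70 Y272.89
M4 S166
G1 X117.41 Y272.89 F4417
G1 X117.41 Y217.61 F4417
G1 X59.70 Y217.61 F4417
G1 X59.70 Y272.89 F4417
M5
G0 X33.27 Y213.93
M4 S166
G1 X40.30 Y213.24 F4417
G1 X44.15 Y207.32 F4417
G1 X41.91 Y200.62 F4417
G1 X35.27 Y198.19 F4417
G1 X29.24 Y201.86 F4417
G1 X28.35 Y208.87 F4417
G1 X33.27 Y213.93 F4417
M5
G0 X82.50 Y230.00
M4 S166
G1 X133.19 Y230.00 F4417
G1 X133.19 Y169.58 F4417
G1 X82.50 Y169.58 F4417
G1 X82.50 Y230.00 F4417
M5
G0 X99.19 Y112.16
M4 S847
G1 X164.59 Y36.70 F1597
M5
G0 X0.00 Y0.00

Since the viewBox matches the mm dimensions, user units are millimetres directly. The only transform is the Y-flip y_m = 287.16 − y_svg.

Shape 1 is a rectangle drawn with `<rect>`. Its stroke #ff00ff means engrave at S166, F4417. After flipping Y the toolpath is (59.70,272.89) → (117.41,272.89) → (117.41,217.61) → (59.70,217.61) → (59.70,272.89), returning to the start.

Shape 2 is a regular polygon drawn with `<polygon>`. Its stroke #ff00ff means engrave at S166, F4417. After flipping Y the toolpath is (33.27,213.93) → (40.30,213.24) → (44.15,207.32) → (41.91,200.62) → (35.27,198.19) → (29.24,201.86) → (28.35,208.87) → (33.27,213.93), returning to the start.

Shape 3 is a rectangle drawn with `<path>`. Its stroke #ff00ff means engrave at S166, F4417. After flipping Y the toolpath is (82.50,230.00) → (133.19,230.00) → (133.19,169.58) → (82.50,169.58) → (82.50,230.00), returning to the start.

Shape 4 is a line segment drawn with `<polyline>`. Its stroke #ff8800 means cut at S847, F1597. After flipping Y the toolpath is (99.19,112.16) → (164.59,36.70).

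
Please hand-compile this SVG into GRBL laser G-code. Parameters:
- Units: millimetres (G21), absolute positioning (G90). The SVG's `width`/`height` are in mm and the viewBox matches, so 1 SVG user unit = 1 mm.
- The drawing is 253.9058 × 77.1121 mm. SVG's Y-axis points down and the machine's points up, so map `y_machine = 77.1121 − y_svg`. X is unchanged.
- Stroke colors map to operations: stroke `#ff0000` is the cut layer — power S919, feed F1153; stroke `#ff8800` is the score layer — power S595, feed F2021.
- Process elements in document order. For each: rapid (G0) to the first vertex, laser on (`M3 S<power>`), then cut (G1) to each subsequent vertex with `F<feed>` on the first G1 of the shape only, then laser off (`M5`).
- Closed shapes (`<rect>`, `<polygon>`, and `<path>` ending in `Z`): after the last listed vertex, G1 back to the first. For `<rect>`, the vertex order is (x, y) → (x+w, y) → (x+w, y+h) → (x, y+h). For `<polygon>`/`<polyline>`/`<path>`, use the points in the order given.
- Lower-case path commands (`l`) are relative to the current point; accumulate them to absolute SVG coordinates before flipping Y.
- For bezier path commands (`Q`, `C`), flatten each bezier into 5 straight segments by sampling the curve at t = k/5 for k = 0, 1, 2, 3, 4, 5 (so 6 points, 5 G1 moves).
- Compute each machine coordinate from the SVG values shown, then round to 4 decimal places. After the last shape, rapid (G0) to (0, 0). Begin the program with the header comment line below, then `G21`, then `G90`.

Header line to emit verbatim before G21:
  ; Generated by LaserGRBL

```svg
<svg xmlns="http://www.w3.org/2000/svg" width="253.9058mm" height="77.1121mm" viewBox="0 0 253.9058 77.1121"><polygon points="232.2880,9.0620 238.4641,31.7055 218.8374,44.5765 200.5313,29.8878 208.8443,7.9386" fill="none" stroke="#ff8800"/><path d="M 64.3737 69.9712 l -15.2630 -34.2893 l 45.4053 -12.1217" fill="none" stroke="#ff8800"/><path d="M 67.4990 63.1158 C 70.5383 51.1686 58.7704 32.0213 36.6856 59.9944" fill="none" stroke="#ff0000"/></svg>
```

Since the viewBox matches the mm dimensions, user units are millimetres directly. The only transform is the Y-flip y_m = 77.1121 − y_svg.

Shape 1 is a regular polygon drawn with `<polygon>`. Its stroke #ff8800 means score at S595, F2021. After flipping Y the toolpath is (232.2880,68.0501) → (238.4641,45.4066) → (218.8374,32.5356) → (200.5313,47.2243) → (208.8443,69.1735) → (232.2880,68.0501), returning to the start.

Shape 2 is a open polyline drawn with `<path>`. Its stroke #ff8800 means score at S595, F2021. After flipping Y the toolpath is (64.3737,7.1409) → (49.1107,41.4302) → (94.5160,53.5519).

Shape 3 is a cubic bezier drawn with `<path>`. Its stroke #ff0000 means cut at S919, F1153. After flipping Y the toolpath is (67.4990,13.9963) → (67.5816,21.5941) → (64.3261,28.3125) → (57.9479,31.5441) → (48.6625,28.6817) → (36.6856,17.1177).

; Generated by LaserGRBL
G21
G90
G0 X232.2880 Y68.0501
M3 S595
G1 X238.4641 Y45.4066 F2021
G1 X218.8374 Y32.5356
G1 X200.5313 Y47.2243
G1 X208.8443 Y69.1735
G1 X232.2880 Y68.0501
M5
G0 X64.3737 Y7.1409
M3 S595
G1 X49.1107 Y41.4302 F2021
G1 X94.5160 Y53.5519
M5
G0 X67.4990 Y13.9963
M3 S919
G1 X67.5816 Y21.5941 F1153
G1 X64.3261 Y28.3125
G1 X57.9479 Y31.5441
G1 X48.6625 Y28.6817
G1 X36.6856 Y17.1177
M5
G0 X0.0000 Y0.0000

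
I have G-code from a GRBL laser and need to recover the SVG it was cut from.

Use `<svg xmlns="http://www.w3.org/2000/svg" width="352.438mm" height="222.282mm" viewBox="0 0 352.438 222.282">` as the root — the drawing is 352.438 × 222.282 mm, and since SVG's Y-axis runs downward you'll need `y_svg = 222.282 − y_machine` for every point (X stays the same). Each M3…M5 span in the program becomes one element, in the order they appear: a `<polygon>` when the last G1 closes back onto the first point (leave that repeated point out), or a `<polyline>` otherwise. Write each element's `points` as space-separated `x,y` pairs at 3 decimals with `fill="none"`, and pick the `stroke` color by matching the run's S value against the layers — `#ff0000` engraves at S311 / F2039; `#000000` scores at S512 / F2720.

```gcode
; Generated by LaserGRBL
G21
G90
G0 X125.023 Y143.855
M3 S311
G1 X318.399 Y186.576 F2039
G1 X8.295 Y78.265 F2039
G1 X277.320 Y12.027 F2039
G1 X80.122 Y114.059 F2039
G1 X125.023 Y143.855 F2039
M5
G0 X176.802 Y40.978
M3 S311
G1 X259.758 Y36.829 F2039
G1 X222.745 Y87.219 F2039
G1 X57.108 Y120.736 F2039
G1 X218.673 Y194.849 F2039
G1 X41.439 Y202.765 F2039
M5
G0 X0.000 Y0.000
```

Each laser-on run becomes one SVG element. Flip Y back into SVG space with y_svg = 222.282 − y_machine. Every run uses S311, so all elements get stroke `#ff0000` (engrave).

Run 1: The run returns to its start, so emit a `<polygon>` with points (Y-flipped): 125.023,78.427 318.399,35.706 8.295,144.017 277.320,210.255 80.122,108.223.

Run 2: The run is open, so emit a `<polyline>` with points (Y-flipped): 176.802,181.304 259.758,185.453 222.745,135.063 57.108,101.546 218.673,27.433 41.439,19.517.

<svg xmlns="http://www.w3.org/2000/svg" width="352.438mm" height="222.282mm" viewBox="0 0 352.438 222.282">
  <polygon points="125.023,78.427 318.399,35.706 8.295,144.017 277.320,210.255 80.122,108.223" fill="none" stroke="#ff0000"/>
  <polyline points="176.802,181.304 259.758,185.453 222.745,135.063 57.108,101.546 218.673,27.433 41.439,19.517" fill="none" stroke="#ff0000"/>
</svg>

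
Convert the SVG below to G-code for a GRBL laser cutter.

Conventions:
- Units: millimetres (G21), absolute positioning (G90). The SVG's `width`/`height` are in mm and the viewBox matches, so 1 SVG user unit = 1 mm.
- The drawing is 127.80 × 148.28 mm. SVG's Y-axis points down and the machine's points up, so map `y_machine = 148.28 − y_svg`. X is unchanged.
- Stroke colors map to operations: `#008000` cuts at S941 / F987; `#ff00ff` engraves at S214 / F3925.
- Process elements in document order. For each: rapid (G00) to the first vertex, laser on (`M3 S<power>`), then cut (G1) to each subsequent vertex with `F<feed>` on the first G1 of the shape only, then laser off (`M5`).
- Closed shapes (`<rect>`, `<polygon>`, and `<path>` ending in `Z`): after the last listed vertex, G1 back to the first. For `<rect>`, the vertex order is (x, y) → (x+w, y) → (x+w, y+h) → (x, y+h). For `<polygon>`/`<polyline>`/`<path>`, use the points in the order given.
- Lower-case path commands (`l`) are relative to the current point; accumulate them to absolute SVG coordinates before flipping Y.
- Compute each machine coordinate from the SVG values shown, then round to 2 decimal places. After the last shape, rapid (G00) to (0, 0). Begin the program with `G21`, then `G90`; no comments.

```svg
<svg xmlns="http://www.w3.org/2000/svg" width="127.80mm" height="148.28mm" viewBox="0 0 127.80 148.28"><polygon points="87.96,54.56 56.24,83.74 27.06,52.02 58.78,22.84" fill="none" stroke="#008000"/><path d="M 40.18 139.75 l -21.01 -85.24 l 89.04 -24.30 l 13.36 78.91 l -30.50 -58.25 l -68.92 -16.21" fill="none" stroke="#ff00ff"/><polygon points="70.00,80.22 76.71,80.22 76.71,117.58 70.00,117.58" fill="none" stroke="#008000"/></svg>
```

G21
G90
G00 X87.96 Y93.72
M3 S941
G1 X56.24 Y64.54 F987
G1 X27.06 Y96.26
G1 X58.78 Y125.44
G1 X87.96 Y93.72
M5
G00 X40.18 Y8.53
M3 S214
G1 X19.17 Y93.77 F3925
G1 X108.21 Y118.07
G1 X121.57 Y39.16
G1 X91.07 Y97.41
G1 X22.15 Y113.62
M5
G00 X70.00 Y68.06
M3 S941
G1 X76.71 Y68.06 F987
G1 X76.71 Y30.70
G1 X70.00 Y30.70
G1 X70.00 Y68.06
M5
G00 X0.00 Y0.00

Since the viewBox matches the mm dimensions, user units are millimetres directly. The only transform is the Y-flip y_m = 148.28 − y_svg.

Shape 1 is a regular polygon drawn with `<polygon>`. Its stroke #008000 means cut at S941, F987. After flipping Y the toolpath is (87.96,93.72) → (56.24,64.54) → (27.06,96.26) → (58.78,125.44) → (87.96,93.72), returning to the start.

Shape 2 is a open polyline drawn with `<path>`. Its stroke #ff00ff means engrave at S214, F3925. After flipping Y the toolpath is (40.18,8.53) → (19.17,93.77) → (108.21,118.07) → (121.57,39.16) → (91.07,97.41) → (22.15,113.62).

Shape 3 is a rectangle drawn with `<polygon>`. Its stroke #008000 means cut at S941, F987. After flipping Y the toolpath is (70.00,68.06) → (76.71,68.06) → (76.71,30.70) → (70.00,30.70) → (70.00,68.06), returning to the start.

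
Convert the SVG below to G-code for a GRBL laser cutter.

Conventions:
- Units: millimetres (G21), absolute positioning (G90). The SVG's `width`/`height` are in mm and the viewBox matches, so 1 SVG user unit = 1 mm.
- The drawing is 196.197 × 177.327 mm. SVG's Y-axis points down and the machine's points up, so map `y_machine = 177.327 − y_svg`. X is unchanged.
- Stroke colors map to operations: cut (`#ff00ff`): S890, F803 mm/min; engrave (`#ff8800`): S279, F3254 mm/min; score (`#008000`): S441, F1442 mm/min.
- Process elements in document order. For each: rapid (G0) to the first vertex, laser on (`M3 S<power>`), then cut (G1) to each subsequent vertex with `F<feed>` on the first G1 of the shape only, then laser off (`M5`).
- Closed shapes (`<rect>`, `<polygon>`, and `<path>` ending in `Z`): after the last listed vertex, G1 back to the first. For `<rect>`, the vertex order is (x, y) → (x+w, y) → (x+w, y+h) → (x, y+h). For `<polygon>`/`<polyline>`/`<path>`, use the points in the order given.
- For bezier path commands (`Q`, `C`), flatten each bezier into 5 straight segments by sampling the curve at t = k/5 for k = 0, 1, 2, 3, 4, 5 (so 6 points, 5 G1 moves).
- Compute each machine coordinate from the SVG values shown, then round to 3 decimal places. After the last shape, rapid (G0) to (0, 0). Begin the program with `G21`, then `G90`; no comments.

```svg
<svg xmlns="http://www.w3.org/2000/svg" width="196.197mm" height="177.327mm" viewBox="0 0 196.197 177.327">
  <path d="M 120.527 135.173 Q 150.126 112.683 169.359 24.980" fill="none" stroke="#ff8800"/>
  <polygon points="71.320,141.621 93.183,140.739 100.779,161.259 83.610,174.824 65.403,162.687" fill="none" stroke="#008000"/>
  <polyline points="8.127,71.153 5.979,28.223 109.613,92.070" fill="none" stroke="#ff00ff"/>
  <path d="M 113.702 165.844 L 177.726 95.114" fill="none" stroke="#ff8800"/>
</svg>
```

1 u = 1 mm; y_m = 177.327 − y.

[1] `<path>` quadratic bezier, #ff8800→engrave S279 F3254: (120.527,42.154) → (131.952,53.759) → (142.548,70.580) → (152.314,92.619) → (161.251,119.874) → (169.359,152.347)

[2] `<polygon>` regular polygon, #008000→score S441 F1442: (71.320,35.706) → (93.183,36.588) → (100.779,16.068) → (83.610,2.503) → (65.403,14.640) → (71.320,35.706) (closed)

[3] `<polyline>` open polyline, #ff00ff→cut S890 F803: (8.127,106.174) → (5.979,149.104) → (109.613,85.257)

[4] `<path>` line segment, #ff8800→engrave S279 F3254: (113.702,11.483) → (177.726,82.213)

G21
G90
G0 X120.527 Y42.154
M3 S279
G1 X131.952 Y53.759 F3254
G1 X142.548 Y70.580
G1 X152.314 Y92.619
G1 X161.251 Y119.874
G1 X169.359 Y152.347
M5
G0 X71.320 Y35.706
M3 S441
G1 X93.183 Y36.588 F1442
G1 X100.779 Y16.068
G1 X83.610 Y2.503
G1 X65.403 Y14.640
G1 X71.320 Y35.706
M5
G0 X8.127 Y106.174
M3 S890
G1 X5.979 Y149.104 F803
G1 X109.613 Y85.257
M5
G0 X113.702 Y11.483
M3 S279
G1 X177.726 Y82.213 F3254
M5
G0 X0.000 Y0.000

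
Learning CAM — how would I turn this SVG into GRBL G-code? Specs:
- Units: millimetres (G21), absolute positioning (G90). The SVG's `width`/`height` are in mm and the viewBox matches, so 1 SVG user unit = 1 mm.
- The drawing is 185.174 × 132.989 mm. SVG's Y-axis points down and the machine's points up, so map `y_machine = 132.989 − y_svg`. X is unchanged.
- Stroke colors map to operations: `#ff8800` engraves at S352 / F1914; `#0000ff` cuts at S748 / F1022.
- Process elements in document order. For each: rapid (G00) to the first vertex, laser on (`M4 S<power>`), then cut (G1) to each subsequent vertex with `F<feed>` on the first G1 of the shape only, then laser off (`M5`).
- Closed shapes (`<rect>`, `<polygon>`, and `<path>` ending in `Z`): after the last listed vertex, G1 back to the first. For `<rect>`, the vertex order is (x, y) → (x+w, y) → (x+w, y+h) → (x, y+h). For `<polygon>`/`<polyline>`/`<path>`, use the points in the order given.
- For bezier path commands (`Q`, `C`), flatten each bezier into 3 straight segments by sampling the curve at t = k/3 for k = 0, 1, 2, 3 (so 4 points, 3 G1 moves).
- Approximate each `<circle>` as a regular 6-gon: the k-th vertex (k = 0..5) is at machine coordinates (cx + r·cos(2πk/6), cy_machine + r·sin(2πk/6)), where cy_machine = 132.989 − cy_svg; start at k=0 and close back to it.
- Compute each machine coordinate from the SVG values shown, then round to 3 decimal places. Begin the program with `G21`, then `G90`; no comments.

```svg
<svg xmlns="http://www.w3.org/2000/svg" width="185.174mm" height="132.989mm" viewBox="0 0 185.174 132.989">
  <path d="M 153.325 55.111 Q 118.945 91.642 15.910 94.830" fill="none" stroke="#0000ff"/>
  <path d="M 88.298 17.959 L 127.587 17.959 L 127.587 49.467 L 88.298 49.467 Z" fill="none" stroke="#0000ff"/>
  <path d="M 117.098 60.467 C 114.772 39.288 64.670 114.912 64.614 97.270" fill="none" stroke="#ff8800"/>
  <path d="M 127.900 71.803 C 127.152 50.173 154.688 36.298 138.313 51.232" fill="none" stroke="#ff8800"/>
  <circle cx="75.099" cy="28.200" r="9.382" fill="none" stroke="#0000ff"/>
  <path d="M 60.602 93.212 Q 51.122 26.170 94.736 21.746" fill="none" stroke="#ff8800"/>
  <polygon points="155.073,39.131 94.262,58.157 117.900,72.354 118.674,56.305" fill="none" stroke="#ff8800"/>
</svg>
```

G21
G90
G00 X153.325 Y77.878
M4 S748
G1 X122.777 Y57.229 F1022
G1 X76.972 Y43.989
G1 X15.910 Y38.159
M5
G00 X88.298 Y115.030
M4 S748
G1 X127.587 Y115.030 F1022
G1 X127.587 Y83.522
G1 X88.298 Y83.522
G1 X88.298 Y115.030
M5
G00 X117.098 Y72.522
M4 S352
G1 X102.470 Y68.473 F1914
G1 X77.729 Y42.126
G1 X64.614 Y35.719
M5
G00 X127.900 Y61.186
M4 S352
G1 X133.906 Y79.451 F1914
G1 X142.725 Y87.868
G1 X138.313 Y81.757
M5
G00 X84.481 Y104.789
M4 S748
G1 X79.790 Y112.914 F1022
G1 X70.408 Y112.914
G1 X65.717 Y104.789
G1 X70.408 Y96.664
G1 X79.790 Y96.664
G1 X84.481 Y104.789
M5
G00 X60.602 Y39.777
M4 S352
G1 X60.181 Y77.514 F1914
G1 X71.559 Y101.336
G1 X94.736 Y111.243
M5
G00 X155.073 Y93.858
M4 S352
G1 X94.262 Y74.832 F1914
G1 X117.900 Y60.635
G1 X118.674 Y76.684
G1 X155.073 Y93.858
M5

Since the viewBox matches the mm dimensions, user units are millimetres directly. The only transform is the Y-flip y_m = 132.989 − y_svg.

Shape 1 is a quadratic bezier drawn with `<path>`. Its stroke #0000ff means cut at S748, F1022. After flipping Y the toolpath is (153.325,77.878) → (122.777,57.229) → (76.972,43.989) → (15.910,38.159).

Shape 2 is a rectangle drawn with `<path>`. Its stroke #0000ff means cut at S748, F1022. After flipping Y the toolpath is (88.298,115.030) → (127.587,115.030) → (127.587,83.522) → (88.298,83.522) → (88.298,115.030), returning to the start.

Shape 3 is a cubic bezier drawn with `<path>`. Its stroke #ff8800 means engrave at S352, F1914. After flipping Y the toolpath is (117.098,72.522) → (102.470,68.473) → (77.729,42.126) → (64.614,35.719).

Shape 4 is a cubic bezier drawn with `<path>`. Its stroke #ff8800 means engrave at S352, F1914. After flipping Y the toolpath is (127.900,61.186) → (133.906,79.451) → (142.725,87.868) → (138.313,81.757).

Shape 5 is a circle drawn with `<circle>`. Its stroke #0000ff means cut at S748, F1022. After flipping Y the toolpath is (84.481,104.789) → (79.790,112.914) → (70.408,112.914) → (65.717,104.789) → (70.408,96.664) → (79.790,96.664) → (84.481,104.789), returning to the start.

Shape 6 is a quadratic bezier drawn with `<path>`. Its stroke #ff8800 means engrave at S352, F1914. After flipping Y the toolpath is (60.602,39.777) → (60.181,77.514) → (71.559,101.336) → (94.736,111.243).

Shape 7 is a closed polygon drawn with `<polygon>`. Its stroke #ff8800 means engrave at S352, F1914. After flipping Y the toolpath is (155.073,93.858) → (94.262,74.832) → (117.900,60.635) → (118.674,76.684) → (155.073,93.858), returning to the start.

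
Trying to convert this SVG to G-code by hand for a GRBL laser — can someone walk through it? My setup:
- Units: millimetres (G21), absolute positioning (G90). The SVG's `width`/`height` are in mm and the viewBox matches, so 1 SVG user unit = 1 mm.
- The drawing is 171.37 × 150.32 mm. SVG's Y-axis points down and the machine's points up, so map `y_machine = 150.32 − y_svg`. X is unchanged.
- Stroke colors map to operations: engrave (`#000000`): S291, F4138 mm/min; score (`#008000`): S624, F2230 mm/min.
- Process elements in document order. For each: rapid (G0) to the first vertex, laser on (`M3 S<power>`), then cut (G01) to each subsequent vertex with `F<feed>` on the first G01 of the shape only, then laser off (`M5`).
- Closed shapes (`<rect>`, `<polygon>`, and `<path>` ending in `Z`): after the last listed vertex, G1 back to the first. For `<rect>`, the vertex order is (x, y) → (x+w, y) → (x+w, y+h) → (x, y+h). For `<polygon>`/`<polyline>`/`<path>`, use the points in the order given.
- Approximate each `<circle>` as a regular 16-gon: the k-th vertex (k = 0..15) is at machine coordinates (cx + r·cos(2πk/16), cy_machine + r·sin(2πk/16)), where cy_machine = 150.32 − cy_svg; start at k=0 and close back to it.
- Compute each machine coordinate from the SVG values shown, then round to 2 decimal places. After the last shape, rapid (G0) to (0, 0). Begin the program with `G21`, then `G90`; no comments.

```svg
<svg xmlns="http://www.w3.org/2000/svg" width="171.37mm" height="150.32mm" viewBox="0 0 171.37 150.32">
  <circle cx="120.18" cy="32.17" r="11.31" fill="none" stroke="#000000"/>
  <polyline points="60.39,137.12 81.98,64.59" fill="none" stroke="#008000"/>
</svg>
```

1 u = 1 mm; y_m = 150.32 − y.

[1] `<circle>` circle, #000000→engrave S291 F4138: (131.49,118.15) → (130.63,122.48) → (128.18,126.15) → (124.51,128.60) → (120.18,129.46) → (115.85,128.60) → (112.18,126.15) → (109.73,122.48) → (108.87,118.15) → (109.73,113.82) → (112.18,110.15) → (115.85,107.70) → (120.18,106.84) → (124.51,107.70) → (128.18,110.15) → (130.63,113.82) → (131.49,118.15) (closed)

[2] `<polyline>` line segment, #008000→score S624 F2230: (60.39,13.20) → (81.98,85.73)

G21
G90
G0 X131.49 Y118.15
M3 S291
G01 X130.63 Y122.48 F4138
G01 X128.18 Y126.15
G01 X124.51 Y128.60
G01 X120.18 Y129.46
G01 X115.85 Y128.60
G01 X112.18 Y126.15
G01 X109.73 Y122.48
G01 X108.87 Y118.15
G01 X109.73 Y113.82
G01 X112.18 Y110.15
G01 X115.85 Y107.70
G01 X120.18 Y106.84
G01 X124.51 Y107.70
G01 X128.18 Y110.15
G01 X130.63 Y113.82
G01 X131.49 Y118.15
M5
G0 X60.39 Y13.20
M3 S624
G01 X81.98 Y85.73 F2230
M5
G0 X0.00 Y0.00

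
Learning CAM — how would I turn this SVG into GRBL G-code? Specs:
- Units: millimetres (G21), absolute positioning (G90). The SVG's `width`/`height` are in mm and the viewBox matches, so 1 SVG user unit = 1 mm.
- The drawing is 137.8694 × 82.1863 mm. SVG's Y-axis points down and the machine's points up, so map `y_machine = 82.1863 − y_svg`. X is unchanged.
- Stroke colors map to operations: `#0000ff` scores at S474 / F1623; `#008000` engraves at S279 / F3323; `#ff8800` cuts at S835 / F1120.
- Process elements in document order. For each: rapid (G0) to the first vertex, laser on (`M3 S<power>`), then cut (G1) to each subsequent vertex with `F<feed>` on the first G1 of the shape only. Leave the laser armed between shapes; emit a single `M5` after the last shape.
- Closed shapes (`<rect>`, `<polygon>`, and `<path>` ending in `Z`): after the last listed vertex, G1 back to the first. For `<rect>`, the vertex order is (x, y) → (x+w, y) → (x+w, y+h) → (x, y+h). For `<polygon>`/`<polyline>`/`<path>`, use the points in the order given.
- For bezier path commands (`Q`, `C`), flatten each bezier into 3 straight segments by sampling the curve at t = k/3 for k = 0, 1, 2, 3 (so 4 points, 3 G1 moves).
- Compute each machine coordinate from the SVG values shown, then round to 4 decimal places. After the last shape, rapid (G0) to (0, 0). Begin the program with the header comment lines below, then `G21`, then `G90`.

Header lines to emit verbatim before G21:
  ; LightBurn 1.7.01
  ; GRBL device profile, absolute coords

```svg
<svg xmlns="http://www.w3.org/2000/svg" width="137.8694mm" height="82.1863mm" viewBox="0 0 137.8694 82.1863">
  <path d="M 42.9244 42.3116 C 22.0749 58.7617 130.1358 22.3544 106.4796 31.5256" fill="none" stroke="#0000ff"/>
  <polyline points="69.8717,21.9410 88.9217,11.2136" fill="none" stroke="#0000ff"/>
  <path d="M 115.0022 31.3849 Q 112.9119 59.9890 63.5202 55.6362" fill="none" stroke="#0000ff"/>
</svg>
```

; LightBurn 1.7.01
; GRBL device profile, absolute coords
G21
G90
G0 X42.9244 Y39.8747
M3 S474
G1 X55.3922 Y37.3980 F1623
G1 X95.8830 Y48.2848
G1 X106.4796 Y50.6607
G0 X69.8717 Y60.2453
M3 S474
G1 X88.9217 Y70.9727 F1623
G0 X115.0022 Y50.8014
M3 S474
G1 X108.3530 Y35.3939 F1623
G1 X91.1923 Y27.3101
G1 X63.5202 Y26.5501
M5
G0 X0.0000 Y0.0000

viewBox `0 0 137.8694 82.1863` with mm width/height → 1 unit = 1 mm. Flip: y_m = 82.1863 − y_svg.

**Shape 1** — `<path>` cubic bezier, stroke `#0000ff` → score (S474, F1623). Control points (SVG): P0=(42.9244,42.3116), P1=(22.0749,58.7617), P2=(130.1358,22.3544), P3=(106.4796,31.5256); sampled at t=k/3. Machine vertices: (42.9244,39.8747) → (55.3922,37.3980) → (95.8830,48.2848) → (106.4796,50.6607). Open path.

**Shape 2** — `<polyline>` line segment, stroke `#0000ff` → score (S474, F1623). Machine vertices: (69.8717,60.2453) → (88.9217,70.9727). Open path.

**Shape 3** — `<path>` quadratic bezier, stroke `#0000ff` → score (S474, F1623). Control points (SVG): P0=(115.0022,31.3849), P1=(112.9119,59.9890), P2=(63.5202,55.6362); sampled at t=k/3. Machine vertices: (115.0022,50.8014) → (108.3530,35.3939) → (91.1923,27.3101) → (63.5202,26.5501). Open path.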